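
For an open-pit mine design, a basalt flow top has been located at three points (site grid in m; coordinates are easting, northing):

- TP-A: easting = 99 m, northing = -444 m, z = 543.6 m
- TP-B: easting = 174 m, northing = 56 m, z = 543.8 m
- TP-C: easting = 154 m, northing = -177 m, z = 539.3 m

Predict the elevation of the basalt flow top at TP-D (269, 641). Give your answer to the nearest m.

542 m

Let the plane be z = a·easting + b·northing + c.
TP-B−TP-A: 75a + 500b = 0.2;  TP-C−TP-A: 55a + 267b = −4.3.
Solving gives a = −0.29477, b = 0.04462.
Then c = 543.6 − a·99 − b·-444 = 592.59.
At (269, 641): z = −79.3 + 28.6 + 592.59 = 541.9 m.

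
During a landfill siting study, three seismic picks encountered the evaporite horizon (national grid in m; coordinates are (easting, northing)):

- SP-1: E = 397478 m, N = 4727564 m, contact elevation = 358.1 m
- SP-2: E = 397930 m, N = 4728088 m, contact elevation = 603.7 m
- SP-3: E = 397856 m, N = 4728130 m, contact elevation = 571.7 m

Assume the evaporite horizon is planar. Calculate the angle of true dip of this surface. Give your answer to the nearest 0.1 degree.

25.3°

Let the plane be z = a·E + b·N + c.
SP-2−SP-1: 452a + 524b = 245.6;  SP-3−SP-1: 378a + 566b = 213.6.
Solving gives a = 0.46889, b = 0.06424.
Gradient magnitude |∇z| = √(a² + b²) = √(0.21986 + 0.00413) = 0.47327.
True dip = arctan(0.47327) = 25.3°, dipping toward W (azimuth ≈ 262°).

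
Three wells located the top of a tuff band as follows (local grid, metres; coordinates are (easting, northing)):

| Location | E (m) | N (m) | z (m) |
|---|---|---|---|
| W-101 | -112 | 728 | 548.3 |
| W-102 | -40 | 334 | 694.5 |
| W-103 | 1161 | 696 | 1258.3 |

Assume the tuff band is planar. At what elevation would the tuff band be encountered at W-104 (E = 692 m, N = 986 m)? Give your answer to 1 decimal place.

921.5 m

Let the plane be z = a·E + b·N + c.
W-102−W-101: 72a − 394b = 146.2;  W-103−W-101: 1273a − 32b = 710.
Solving gives a = 0.550941, b = −0.270386.
Then c = 548.3 − a·-112 − b·728 = 806.85.
At (692, 986): z = 381.3 − 266.6 + 806.85 = 921.5 m.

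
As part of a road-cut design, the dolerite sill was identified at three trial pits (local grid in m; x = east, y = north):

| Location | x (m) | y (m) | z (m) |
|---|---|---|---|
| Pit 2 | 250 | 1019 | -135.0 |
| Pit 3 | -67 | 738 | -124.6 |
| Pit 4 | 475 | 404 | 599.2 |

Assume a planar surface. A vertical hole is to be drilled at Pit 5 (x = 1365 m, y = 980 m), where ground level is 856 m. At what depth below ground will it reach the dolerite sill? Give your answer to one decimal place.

92.1 m

Let the plane be z = a·x + b·y + c.
Pit 3−Pit 2: −317a − 281b = 10.4;  Pit 4−Pit 2: 225a − 615b = 734.2.
Solving gives a = 0.774321, b = −0.910533.
Then c = -135 − a·250 − b·1019 = 599.25.
At (1365, 980): z_contact = 1056.95 − 892.32 + 599.25 = 763.88 m.
Depth below ground = 856 − 763.88 = 92.1 m.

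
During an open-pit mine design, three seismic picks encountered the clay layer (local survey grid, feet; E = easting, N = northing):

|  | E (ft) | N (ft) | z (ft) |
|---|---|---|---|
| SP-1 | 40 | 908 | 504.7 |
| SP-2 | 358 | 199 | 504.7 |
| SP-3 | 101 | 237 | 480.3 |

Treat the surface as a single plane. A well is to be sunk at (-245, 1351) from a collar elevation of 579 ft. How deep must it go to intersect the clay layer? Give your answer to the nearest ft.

Let the plane be z = a·E + b·N + c.
SP-2−SP-1: 318a − 709b = 0;  SP-3−SP-1: 61a − 671b = −24.4.
Solving gives a = 0.10169, b = 0.04561.
Then c = 504.7 − a·40 − b·908 = 459.22.
At (-245, 1351): z_contact = −24.9 + 61.6 + 459.22 = 495.9 ft.
Depth below ground = 579 − 495.9 = 83 ft.

83 ft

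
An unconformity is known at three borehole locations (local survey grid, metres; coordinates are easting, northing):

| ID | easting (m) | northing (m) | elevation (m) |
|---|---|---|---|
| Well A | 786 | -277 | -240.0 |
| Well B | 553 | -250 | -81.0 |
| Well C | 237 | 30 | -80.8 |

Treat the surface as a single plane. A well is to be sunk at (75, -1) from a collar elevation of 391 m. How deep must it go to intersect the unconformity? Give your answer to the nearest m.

317 m

Two edge vectors: Well A→Well B = (-233, 27, 159), Well A→Well C = (-549, 307, 159.2).
Normal n = (Well A→Well B) × (Well A→Well C) = (-44514.6, -50197.4, -56708).
So ∂z/∂easting = −n_x/n_z = −0.78498 and ∂z/∂northing = −n_y/n_z = −0.88519.
Intercept c from Well A: -240 + 616.99 − 245.20 = 131.80.
At (75, -1): z_contact = −58.9 + 0.9 + 131.80 = 73.8 m.
Depth below ground = 391 − 73.8 = 317 m.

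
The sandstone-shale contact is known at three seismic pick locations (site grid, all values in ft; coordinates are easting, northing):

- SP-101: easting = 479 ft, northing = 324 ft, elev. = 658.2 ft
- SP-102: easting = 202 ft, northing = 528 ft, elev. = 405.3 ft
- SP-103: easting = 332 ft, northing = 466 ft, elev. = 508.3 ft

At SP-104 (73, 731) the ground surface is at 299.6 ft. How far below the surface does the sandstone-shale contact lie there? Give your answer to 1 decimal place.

Two edge vectors: SP-101→SP-102 = (-277, 204, -252.9), SP-101→SP-103 = (-147, 142, -149.9).
Normal n = (SP-101→SP-102) × (SP-101→SP-103) = (5332.2, -4346, -9346).
So ∂z/∂easting = −n_x/n_z = 0.57053 and ∂z/∂northing = −n_y/n_z = −0.46501.
Intercept c from SP-101: 658.2 − 273.29 + 150.66 = 535.58.
At (73, 731): z_contact = 41.65 − 339.92 + 535.58 = 237.30 ft.
Depth below ground = 299.6 − 237.30 = 62.3 ft.

62.3 ft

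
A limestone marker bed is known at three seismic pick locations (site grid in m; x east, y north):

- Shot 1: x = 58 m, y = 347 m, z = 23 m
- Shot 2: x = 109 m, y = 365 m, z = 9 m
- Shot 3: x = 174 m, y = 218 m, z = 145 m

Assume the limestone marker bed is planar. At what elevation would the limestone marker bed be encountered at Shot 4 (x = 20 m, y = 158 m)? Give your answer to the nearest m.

192 m

Let the plane be z = a·x + b·y + c.
Shot 2−Shot 1: 51a + 18b = −14;  Shot 3−Shot 1: 116a − 129b = 122.
Solving gives a = 0.04500, b = −0.90527.
Then c = 23 − a·58 − b·347 = 334.52.
At (20, 158): z = 0.9 − 143.0 + 334.52 = 192.4 m.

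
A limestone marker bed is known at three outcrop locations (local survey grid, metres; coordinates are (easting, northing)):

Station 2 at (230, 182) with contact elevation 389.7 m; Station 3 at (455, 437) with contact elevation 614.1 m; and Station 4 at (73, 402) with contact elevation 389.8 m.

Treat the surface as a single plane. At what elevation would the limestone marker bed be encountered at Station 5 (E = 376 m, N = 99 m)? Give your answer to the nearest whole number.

Two edge vectors: Station 2→Station 3 = (225, 255, 224.4), Station 2→Station 4 = (-157, 220, 0.1).
Normal n = (Station 2→Station 3) × (Station 2→Station 4) = (-49342.5, -35253.3, 89535).
So ∂z/∂E = −n_x/n_z = 0.55110 and ∂z/∂N = −n_y/n_z = 0.39374.
Intercept c from Station 2: 389.7 − 126.75 − 71.66 = 191.29.
At (376, 99): z = 207.2 + 39.0 + 191.29 = 437.5 m.

437 m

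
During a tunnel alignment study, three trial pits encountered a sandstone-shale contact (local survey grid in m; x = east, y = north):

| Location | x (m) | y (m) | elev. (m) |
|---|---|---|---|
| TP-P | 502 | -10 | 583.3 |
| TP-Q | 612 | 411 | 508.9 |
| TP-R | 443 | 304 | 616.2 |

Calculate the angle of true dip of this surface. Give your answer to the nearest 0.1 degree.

32.1°

Let the plane be z = a·x + b·y + c.
TP-Q−TP-P: 110a + 421b = −74.4;  TP-R−TP-P: −59a + 314b = 32.9.
Solving gives a = −0.62669, b = −0.01298.
Gradient magnitude |∇z| = √(a² + b²) = √(0.39275 + 0.00017) = 0.62683.
True dip = arctan(0.62683) = 32.1°, dipping toward E (azimuth ≈ 089°).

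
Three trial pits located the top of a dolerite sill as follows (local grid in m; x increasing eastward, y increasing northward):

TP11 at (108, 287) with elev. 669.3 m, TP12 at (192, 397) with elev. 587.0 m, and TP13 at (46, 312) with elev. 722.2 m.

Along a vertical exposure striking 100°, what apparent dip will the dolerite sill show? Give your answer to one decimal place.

40.6°

Let the plane be z = a·x + b·y + c.
TP12−TP11: 84a + 110b = −82.3;  TP13−TP11: −62a + 25b = 52.9.
Solving gives a = −0.88302, b = −0.07388.
Unit vector along 100° is (sin 100°, cos 100°) = (0.9848, -0.1736).
Slope in that direction = a·(0.9848) + b·(-0.1736) = −0.85677.
Apparent dip = arctan|0.85677| = 40.6° (true dip is 41.5°, so apparent ≤ true as expected).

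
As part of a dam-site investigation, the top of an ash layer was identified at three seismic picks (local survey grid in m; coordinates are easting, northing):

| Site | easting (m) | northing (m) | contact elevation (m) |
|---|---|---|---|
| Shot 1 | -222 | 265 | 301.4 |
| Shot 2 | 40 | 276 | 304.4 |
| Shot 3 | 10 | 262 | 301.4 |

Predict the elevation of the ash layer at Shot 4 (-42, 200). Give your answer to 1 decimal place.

288.3 m

Two edge vectors: Shot 1→Shot 2 = (262, 11, 3), Shot 1→Shot 3 = (232, -3, 0).
Normal n = (Shot 1→Shot 2) × (Shot 1→Shot 3) = (9, 696, -3338).
So ∂z/∂easting = −n_x/n_z = 0.00270 and ∂z/∂northing = −n_y/n_z = 0.20851.
Intercept c from Shot 1: 301.4 + 0.60 − 55.25 = 246.74.
At (-42, 200): z = −0.1 + 41.7 + 246.74 = 288.3 m.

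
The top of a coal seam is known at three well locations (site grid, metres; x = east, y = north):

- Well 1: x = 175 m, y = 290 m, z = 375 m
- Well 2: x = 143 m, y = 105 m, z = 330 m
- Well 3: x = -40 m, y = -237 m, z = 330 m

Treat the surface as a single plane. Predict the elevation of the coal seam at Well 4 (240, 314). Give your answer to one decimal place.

Let the plane be z = a·x + b·y + c.
Well 2−Well 1: −32a − 185b = −45;  Well 3−Well 1: −215a − 527b = −45.
Solving gives a = −0.67173, b = 0.35943.
Then c = 375 − a·175 − b·290 = 388.32.
At (240, 314): z = −161.2 + 112.9 + 388.32 = 340.0 m.

340.0 m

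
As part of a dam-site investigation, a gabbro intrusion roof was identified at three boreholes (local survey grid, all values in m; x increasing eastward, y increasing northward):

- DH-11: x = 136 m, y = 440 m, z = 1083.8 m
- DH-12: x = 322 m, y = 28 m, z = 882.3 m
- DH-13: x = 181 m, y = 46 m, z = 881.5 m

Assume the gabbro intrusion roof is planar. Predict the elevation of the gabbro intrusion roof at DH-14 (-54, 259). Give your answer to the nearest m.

976 m

Let the plane be z = a·x + b·y + c.
DH-12−DH-11: 186a − 412b = −201.5;  DH-13−DH-11: 45a − 394b = −202.3.
Solving gives a = 0.07227, b = 0.52171.
Then c = 1083.8 − a·136 − b·440 = 844.42.
At (-54, 259): z = −3.9 + 135.1 + 844.42 = 975.6 m.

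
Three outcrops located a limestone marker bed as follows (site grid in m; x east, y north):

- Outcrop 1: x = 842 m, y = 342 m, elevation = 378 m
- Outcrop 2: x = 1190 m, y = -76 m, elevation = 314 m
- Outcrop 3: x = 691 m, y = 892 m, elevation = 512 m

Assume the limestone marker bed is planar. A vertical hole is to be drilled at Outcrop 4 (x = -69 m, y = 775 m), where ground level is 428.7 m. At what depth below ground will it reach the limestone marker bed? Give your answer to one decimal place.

73.7 m

Let the plane be z = a·x + b·y + c.
Outcrop 2−Outcrop 1: 348a − 418b = −64;  Outcrop 3−Outcrop 1: −151a + 550b = 134.
Solving gives a = 0.162236, b = 0.288178.
Then c = 378 − a·842 − b·342 = 142.84.
At (-69, 775): z_contact = −11.19 + 223.34 + 142.84 = 354.98 m.
Depth below ground = 428.7 − 354.98 = 73.7 m.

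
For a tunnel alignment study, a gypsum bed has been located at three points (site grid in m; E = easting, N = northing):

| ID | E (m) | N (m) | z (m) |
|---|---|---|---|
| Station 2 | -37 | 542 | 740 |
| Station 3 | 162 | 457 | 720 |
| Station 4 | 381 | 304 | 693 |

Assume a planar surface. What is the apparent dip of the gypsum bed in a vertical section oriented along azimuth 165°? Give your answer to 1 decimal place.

Two edge vectors: Station 2→Station 3 = (199, -85, -20), Station 2→Station 4 = (418, -238, -47).
Normal n = (Station 2→Station 3) × (Station 2→Station 4) = (-765, 993, -11832).
So ∂z/∂E = −n_x/n_z = −0.06466 and ∂z/∂N = −n_y/n_z = 0.08392.
Unit vector along 165° is (sin 165°, cos 165°) = (0.2588, -0.9659).
Slope in that direction = a·(0.2588) + b·(-0.9659) = −0.09780.
Apparent dip = arctan|0.09780| = 5.6° (true dip is 6.0°, so apparent ≤ true as expected).

5.6°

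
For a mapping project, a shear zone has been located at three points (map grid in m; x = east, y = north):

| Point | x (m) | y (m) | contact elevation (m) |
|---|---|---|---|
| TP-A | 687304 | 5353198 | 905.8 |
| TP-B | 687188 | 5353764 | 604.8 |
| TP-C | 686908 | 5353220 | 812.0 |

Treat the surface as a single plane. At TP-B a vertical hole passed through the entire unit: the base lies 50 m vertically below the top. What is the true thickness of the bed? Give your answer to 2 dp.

44.14 m

Two edge vectors: TP-A→TP-B = (-116, 566, -301), TP-A→TP-C = (-396, 22, -93.8).
Normal n = (TP-A→TP-B) × (TP-A→TP-C) = (-46468.8, 108315.2, 221584).
So ∂z/∂x = −n_x/n_z = 0.20971 and ∂z/∂y = −n_y/n_z = −0.48882.
|∇z| = √(a²+b²) = 0.53191, so dip δ = arctan(0.53191) = 28.01°.
True thickness = vertical thickness × cos δ = 50 × cos 28.01° = 44.14 m.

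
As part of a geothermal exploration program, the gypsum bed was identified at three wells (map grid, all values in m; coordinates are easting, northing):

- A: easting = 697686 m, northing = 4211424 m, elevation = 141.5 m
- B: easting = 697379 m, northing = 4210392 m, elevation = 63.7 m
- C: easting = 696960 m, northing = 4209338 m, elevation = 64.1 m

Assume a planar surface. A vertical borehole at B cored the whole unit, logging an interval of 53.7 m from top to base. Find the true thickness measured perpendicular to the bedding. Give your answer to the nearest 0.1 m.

41.6 m

Let the plane be z = a·easting + b·northing + c.
B−A: −307a − 1032b = −77.8;  C−A: −726a − 2086b = −77.4.
Solving gives a = −0.75727, b = 0.30066.
|∇z| = √(a²+b²) = 0.81478, so dip δ = arctan(0.81478) = 39.17°.
True thickness = vertical thickness × cos δ = 53.7 × cos 39.17° = 41.6 m.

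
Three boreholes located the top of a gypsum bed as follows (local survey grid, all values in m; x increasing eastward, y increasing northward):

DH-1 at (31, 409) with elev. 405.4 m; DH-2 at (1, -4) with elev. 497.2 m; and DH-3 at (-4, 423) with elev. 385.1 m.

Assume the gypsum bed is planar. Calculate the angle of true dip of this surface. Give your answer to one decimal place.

Two edge vectors: DH-1→DH-2 = (-30, -413, 91.8), DH-1→DH-3 = (-35, 14, -20.3).
Normal n = (DH-1→DH-2) × (DH-1→DH-3) = (7098.7, -3822, -14875).
So ∂z/∂x = −n_x/n_z = 0.47722 and ∂z/∂y = −n_y/n_z = −0.25694.
Gradient magnitude |∇z| = √(a² + b²) = √(0.22774 + 0.06602) = 0.54200.
True dip = arctan(0.54200) = 28.5°, dipping toward WNW (azimuth ≈ 298°).

28.5°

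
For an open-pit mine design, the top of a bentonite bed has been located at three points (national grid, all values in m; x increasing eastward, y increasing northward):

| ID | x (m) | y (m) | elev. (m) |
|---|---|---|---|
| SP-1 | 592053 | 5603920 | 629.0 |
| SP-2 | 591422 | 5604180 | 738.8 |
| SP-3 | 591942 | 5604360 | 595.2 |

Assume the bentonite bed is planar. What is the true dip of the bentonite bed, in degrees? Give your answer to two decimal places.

Let the plane be z = a·x + b·y + c.
SP-2−SP-1: −631a + 260b = 109.8;  SP-3−SP-1: −111a + 440b = −33.8.
Solving gives a = −0.22952, b = −0.13472.
Gradient magnitude |∇z| = √(a² + b²) = √(0.05268 + 0.01815) = 0.26614.
True dip = arctan(0.26614) = 14.90°, dipping toward ENE (azimuth ≈ 060°).

14.90°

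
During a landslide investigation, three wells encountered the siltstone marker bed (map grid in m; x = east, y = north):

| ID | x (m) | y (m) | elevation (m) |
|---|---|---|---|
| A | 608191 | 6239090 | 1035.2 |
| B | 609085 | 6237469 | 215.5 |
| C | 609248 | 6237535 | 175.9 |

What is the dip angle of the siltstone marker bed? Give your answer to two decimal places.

Two edge vectors: A→B = (894, -1621, -819.7), A→C = (1057, -1555, -859.3).
Normal n = (A→B) × (A→C) = (118291.8, -98208.7, 323227).
So ∂z/∂x = −n_x/n_z = −0.36597 and ∂z/∂y = −n_y/n_z = 0.30384.
Gradient magnitude |∇z| = √(a² + b²) = √(0.13393 + 0.09232) = 0.47566.
True dip = arctan(0.47566) = 25.44°, dipping toward SE (azimuth ≈ 130°).

25.44°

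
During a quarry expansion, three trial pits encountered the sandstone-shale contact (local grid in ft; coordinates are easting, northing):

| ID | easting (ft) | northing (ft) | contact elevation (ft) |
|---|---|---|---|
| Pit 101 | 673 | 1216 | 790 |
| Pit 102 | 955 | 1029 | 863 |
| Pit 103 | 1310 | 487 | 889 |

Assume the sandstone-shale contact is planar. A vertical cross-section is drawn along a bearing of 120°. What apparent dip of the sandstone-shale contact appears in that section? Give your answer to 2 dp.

Let the plane be z = a·easting + b·northing + c.
Pit 102−Pit 101: 282a − 187b = 73;  Pit 103−Pit 101: 637a − 729b = 99.
Solving gives a = 0.40139, b = 0.21493.
Unit vector along 120° is (sin 120°, cos 120°) = (0.8660, -0.5000).
Slope in that direction = a·(0.8660) + b·(-0.5000) = 0.24015.
Apparent dip = arctan|0.24015| = 13.50° (true dip is 24.5°, so apparent ≤ true as expected).

13.50°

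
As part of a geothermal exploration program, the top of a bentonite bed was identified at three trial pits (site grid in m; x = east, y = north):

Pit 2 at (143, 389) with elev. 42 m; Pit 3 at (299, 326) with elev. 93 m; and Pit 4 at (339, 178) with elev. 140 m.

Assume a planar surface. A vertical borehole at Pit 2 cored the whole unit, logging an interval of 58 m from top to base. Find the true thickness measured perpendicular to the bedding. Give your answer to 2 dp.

Let the plane be z = a·x + b·y + c.
Pit 3−Pit 2: 156a − 63b = 51;  Pit 4−Pit 2: 196a − 211b = 98.
Solving gives a = 0.22302, b = −0.25729.
|∇z| = √(a²+b²) = 0.34049, so dip δ = arctan(0.34049) = 18.80°.
True thickness = vertical thickness × cos δ = 58 × cos 18.80° = 54.90 m.

54.90 m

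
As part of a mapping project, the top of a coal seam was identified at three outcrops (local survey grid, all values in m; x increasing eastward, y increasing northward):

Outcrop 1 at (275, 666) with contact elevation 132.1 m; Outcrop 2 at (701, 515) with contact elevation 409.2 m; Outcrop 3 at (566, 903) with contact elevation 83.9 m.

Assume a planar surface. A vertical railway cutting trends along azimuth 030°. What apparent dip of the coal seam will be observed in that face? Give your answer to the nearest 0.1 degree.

Two edge vectors: Outcrop 1→Outcrop 2 = (426, -151, 277.1), Outcrop 1→Outcrop 3 = (291, 237, -48.2).
Normal n = (Outcrop 1→Outcrop 2) × (Outcrop 1→Outcrop 3) = (-58394.5, 101169.3, 144903).
So ∂z/∂x = −n_x/n_z = 0.40299 and ∂z/∂y = −n_y/n_z = −0.69819.
Unit vector along 030° is (sin 30°, cos 30°) = (0.5000, 0.8660).
Slope in that direction = a·(0.5000) + b·(0.8660) = −0.40315.
Apparent dip = arctan|0.40315| = 22.0° (true dip is 38.9°, so apparent ≤ true as expected).

22.0°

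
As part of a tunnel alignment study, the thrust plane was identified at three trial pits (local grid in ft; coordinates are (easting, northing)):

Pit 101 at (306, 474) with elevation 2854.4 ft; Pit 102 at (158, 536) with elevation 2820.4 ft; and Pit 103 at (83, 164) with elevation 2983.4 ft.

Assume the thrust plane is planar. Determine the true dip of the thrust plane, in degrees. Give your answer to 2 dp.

24.17°

Two edge vectors: Pit 101→Pit 102 = (-148, 62, -34), Pit 101→Pit 103 = (-223, -310, 129).
Normal n = (Pit 101→Pit 102) × (Pit 101→Pit 103) = (-2542, 26674, 59706).
So ∂z/∂E = −n_x/n_z = 0.04258 and ∂z/∂N = −n_y/n_z = −0.44676.
Gradient magnitude |∇z| = √(a² + b²) = √(0.00181 + 0.19959) = 0.44878.
True dip = arctan(0.44878) = 24.17°, dipping toward N (azimuth ≈ 355°).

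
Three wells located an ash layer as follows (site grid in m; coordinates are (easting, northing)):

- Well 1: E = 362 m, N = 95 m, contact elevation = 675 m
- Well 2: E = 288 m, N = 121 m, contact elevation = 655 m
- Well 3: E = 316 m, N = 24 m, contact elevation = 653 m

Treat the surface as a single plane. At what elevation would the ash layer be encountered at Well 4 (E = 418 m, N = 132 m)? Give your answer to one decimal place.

Let the plane be z = a·E + b·N + c.
Well 2−Well 1: −74a + 26b = −20;  Well 3−Well 1: −46a − 71b = −22.
Solving gives a = 0.30884, b = 0.10977.
Then c = 675 − a·362 − b·95 = 552.77.
At (418, 132): z = 129.1 + 14.5 + 552.77 = 696.4 m.

696.4 m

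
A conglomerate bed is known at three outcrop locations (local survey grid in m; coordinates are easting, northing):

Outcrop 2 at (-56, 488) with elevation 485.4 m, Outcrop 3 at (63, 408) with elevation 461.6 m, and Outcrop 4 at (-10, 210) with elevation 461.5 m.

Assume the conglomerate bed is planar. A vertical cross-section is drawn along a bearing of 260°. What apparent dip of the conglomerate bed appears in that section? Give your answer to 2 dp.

8.38°

Let the plane be z = a·easting + b·northing + c.
Outcrop 3−Outcrop 2: 119a − 80b = −23.8;  Outcrop 4−Outcrop 2: 46a − 278b = −23.9.
Solving gives a = −0.16000, b = 0.05950.
Unit vector along 260° is (sin 260°, cos 260°) = (-0.9848, -0.1736).
Slope in that direction = a·(-0.9848) + b·(-0.1736) = 0.14724.
Apparent dip = arctan|0.14724| = 8.38° (true dip is 9.7°, so apparent ≤ true as expected).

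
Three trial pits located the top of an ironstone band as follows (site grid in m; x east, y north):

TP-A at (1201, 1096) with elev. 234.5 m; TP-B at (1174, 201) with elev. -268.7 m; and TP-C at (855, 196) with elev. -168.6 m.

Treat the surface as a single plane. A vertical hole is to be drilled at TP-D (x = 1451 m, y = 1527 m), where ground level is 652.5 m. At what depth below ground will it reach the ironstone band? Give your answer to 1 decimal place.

Let the plane be z = a·x + b·y + c.
TP-B−TP-A: −27a − 895b = −503.2;  TP-C−TP-A: −346a − 900b = −403.1.
Solving gives a = −0.322758, b = 0.571971.
Then c = 234.5 − a·1201 − b·1096 = −4.75.
At (1451, 1527): z_contact = −468.32 + 873.40 − 4.75 = 400.33 m.
Depth below ground = 652.5 − 400.33 = 252.2 m.

252.2 m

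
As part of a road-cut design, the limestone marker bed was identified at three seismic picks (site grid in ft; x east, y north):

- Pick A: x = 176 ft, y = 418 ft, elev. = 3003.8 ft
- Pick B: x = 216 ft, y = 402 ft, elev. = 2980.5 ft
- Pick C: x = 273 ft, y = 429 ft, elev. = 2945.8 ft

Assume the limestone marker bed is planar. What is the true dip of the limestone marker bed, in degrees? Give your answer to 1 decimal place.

Let the plane be z = a·x + b·y + c.
Pick B−Pick A: 40a − 16b = −23.3;  Pick C−Pick A: 97a + 11b = −58.
Solving gives a = −0.59453, b = −0.03007.
Gradient magnitude |∇z| = √(a² + b²) = √(0.35346 + 0.00090) = 0.59529.
True dip = arctan(0.59529) = 30.8°, dipping toward E (azimuth ≈ 087°).

30.8°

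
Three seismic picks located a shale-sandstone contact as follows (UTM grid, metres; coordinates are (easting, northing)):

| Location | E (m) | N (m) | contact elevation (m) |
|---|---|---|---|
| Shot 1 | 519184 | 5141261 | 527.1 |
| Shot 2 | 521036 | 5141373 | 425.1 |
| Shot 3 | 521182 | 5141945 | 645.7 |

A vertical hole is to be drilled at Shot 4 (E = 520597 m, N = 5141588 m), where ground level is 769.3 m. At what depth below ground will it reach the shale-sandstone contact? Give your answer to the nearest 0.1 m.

Let the plane be z = a·E + b·N + c.
Shot 2−Shot 1: 1852a + 112b = −102;  Shot 3−Shot 1: 1998a + 684b = 118.6.
Solving gives a = −0.079627840, b = 0.405988924.
Then c = 527.1 − a·519184 − b·5141261 = −2045426.42.
At (520597, 5141588): z_contact = −41454.01 + 2087427.78 − 2045426.42 = 547.34 m.
Depth below ground = 769.3 − 547.34 = 222.0 m.

222.0 m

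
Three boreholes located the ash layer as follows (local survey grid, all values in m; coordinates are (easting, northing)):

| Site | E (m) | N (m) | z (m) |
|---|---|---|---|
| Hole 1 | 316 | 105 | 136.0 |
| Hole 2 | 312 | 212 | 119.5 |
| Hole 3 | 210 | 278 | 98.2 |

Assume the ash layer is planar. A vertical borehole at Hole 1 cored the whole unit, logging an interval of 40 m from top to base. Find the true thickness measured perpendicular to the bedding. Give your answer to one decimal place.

39.3 m

Let the plane be z = a·E + b·N + c.
Hole 2−Hole 1: −4a + 107b = −16.5;  Hole 3−Hole 1: −106a + 173b = −37.8.
Solving gives a = 0.11175, b = −0.15003.
|∇z| = √(a²+b²) = 0.18707, so dip δ = arctan(0.18707) = 10.60°.
True thickness = vertical thickness × cos δ = 40 × cos 10.60° = 39.3 m.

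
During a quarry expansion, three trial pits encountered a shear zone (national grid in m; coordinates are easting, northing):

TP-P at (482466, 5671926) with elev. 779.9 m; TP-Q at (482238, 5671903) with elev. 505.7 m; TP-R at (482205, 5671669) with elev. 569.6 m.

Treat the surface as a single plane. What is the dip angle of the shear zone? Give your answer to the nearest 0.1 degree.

53.0°

Two edge vectors: TP-P→TP-Q = (-228, -23, -274.2), TP-P→TP-R = (-261, -257, -210.3).
Normal n = (TP-P→TP-Q) × (TP-P→TP-R) = (-65632.5, 23617.8, 52593).
So ∂z/∂easting = −n_x/n_z = 1.24793 and ∂z/∂northing = −n_y/n_z = −0.44907.
Gradient magnitude |∇z| = √(a² + b²) = √(1.55733 + 0.20166) = 1.32627.
True dip = arctan(1.32627) = 53.0°, dipping toward WNW (azimuth ≈ 290°).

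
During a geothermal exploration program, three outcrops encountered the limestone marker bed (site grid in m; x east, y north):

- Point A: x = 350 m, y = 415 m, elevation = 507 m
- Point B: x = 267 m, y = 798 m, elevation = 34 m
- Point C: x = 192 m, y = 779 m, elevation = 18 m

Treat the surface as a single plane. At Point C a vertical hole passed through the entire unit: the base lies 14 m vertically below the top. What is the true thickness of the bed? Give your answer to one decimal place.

Let the plane be z = a·x + b·y + c.
Point B−Point A: −83a + 383b = −473;  Point C−Point A: −158a + 364b = −489.
Solving gives a = 0.49881, b = −1.12689.
|∇z| = √(a²+b²) = 1.23235, so dip δ = arctan(1.23235) = 50.94°.
True thickness = vertical thickness × cos δ = 14 × cos 50.94° = 8.8 m.

8.8 m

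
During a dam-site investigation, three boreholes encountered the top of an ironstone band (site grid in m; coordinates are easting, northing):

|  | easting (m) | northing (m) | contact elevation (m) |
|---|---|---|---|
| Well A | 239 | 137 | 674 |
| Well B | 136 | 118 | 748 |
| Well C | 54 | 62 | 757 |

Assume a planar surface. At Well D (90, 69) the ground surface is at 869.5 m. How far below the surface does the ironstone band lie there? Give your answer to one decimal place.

Two edge vectors: Well A→Well B = (-103, -19, 74), Well A→Well C = (-185, -75, 83).
Normal n = (Well A→Well B) × (Well A→Well C) = (3973, -5141, 4210).
So ∂z/∂easting = −n_x/n_z = −0.94371 and ∂z/∂northing = −n_y/n_z = 1.22114.
Intercept c from Well A: 674 + 225.55 − 167.30 = 732.25.
At (90, 69): z_contact = −84.93 + 84.26 + 732.25 = 731.57 m.
Depth below ground = 869.5 − 731.57 = 137.9 m.

137.9 m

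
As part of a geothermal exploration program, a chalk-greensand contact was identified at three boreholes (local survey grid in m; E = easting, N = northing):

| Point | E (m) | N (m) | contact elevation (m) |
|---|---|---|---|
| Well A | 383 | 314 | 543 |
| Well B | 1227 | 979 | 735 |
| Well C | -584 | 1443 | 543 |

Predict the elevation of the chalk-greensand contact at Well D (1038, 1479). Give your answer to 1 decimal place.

767.5 m

Two edge vectors: Well A→Well B = (844, 665, 192), Well A→Well C = (-967, 1129, 0).
Normal n = (Well A→Well B) × (Well A→Well C) = (-216768, -185664, 1595931).
So ∂z/∂E = −n_x/n_z = 0.135825 and ∂z/∂N = −n_y/n_z = 0.116336.
Intercept c from Well A: 543 − 52.02 − 36.53 = 454.45.
At (1038, 1479): z = 141.0 + 172.1 + 454.45 = 767.5 m.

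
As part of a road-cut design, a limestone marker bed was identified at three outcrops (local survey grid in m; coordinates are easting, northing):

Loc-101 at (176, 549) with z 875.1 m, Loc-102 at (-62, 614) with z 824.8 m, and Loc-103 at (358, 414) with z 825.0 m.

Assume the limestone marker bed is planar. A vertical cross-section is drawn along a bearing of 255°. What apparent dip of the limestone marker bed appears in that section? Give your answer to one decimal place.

36.8°

Let the plane be z = a·easting + b·northing + c.
Loc-102−Loc-101: −238a + 65b = −50.3;  Loc-103−Loc-101: 182a − 135b = −50.1.
Solving gives a = 0.49493, b = 1.03834.
Unit vector along 255° is (sin 255°, cos 255°) = (-0.9659, -0.2588).
Slope in that direction = a·(-0.9659) + b·(-0.2588) = −0.74681.
Apparent dip = arctan|0.74681| = 36.8° (true dip is 49.0°, so apparent ≤ true as expected).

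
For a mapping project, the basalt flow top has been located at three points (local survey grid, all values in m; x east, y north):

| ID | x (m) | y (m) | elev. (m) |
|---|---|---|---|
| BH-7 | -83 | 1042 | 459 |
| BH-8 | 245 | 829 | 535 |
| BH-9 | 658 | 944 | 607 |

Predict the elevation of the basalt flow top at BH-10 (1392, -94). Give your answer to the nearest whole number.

812 m

Two edge vectors: BH-7→BH-8 = (328, -213, 76), BH-7→BH-9 = (741, -98, 148).
Normal n = (BH-7→BH-8) × (BH-7→BH-9) = (-24076, 7772, 125689).
So ∂z/∂x = −n_x/n_z = 0.19155 and ∂z/∂y = −n_y/n_z = −0.06184.
Intercept c from BH-7: 459 + 15.90 + 64.43 = 539.33.
At (1392, -94): z = 266.6 + 5.8 + 539.33 = 811.8 m.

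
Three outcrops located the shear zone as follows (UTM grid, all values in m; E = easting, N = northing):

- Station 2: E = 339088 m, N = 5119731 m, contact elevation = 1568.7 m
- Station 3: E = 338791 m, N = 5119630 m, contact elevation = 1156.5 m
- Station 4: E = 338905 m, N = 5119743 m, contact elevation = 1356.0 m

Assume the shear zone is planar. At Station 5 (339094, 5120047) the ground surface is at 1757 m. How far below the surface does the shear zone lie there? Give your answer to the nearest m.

Let the plane be z = a·E + b·N + c.
Station 3−Station 2: −297a − 101b = −412.2;  Station 4−Station 2: −183a + 12b = −212.7.
Solving gives a = 1.19876174, b = 0.55611648.
Then c = 1568.7 − a·339088 − b·5119731 = −3252083.79.
At (339094, 5120047): z_contact = 406492.9 + 2847342.5 − 3252083.79 = 1751.6 m.
Depth below ground = 1757 − 1751.6 = 5 m.

5 m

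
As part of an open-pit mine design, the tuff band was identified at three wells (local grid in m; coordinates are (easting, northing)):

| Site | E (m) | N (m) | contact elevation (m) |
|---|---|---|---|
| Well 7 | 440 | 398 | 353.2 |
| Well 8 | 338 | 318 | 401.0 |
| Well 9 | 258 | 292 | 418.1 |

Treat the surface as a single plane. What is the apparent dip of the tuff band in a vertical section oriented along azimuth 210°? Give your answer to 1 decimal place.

Let the plane be z = a·E + b·N + c.
Well 8−Well 7: −102a − 80b = 47.8;  Well 9−Well 7: −182a − 106b = 64.9.
Solving gives a = −0.03340, b = −0.55491.
Unit vector along 210° is (sin 210°, cos 210°) = (-0.5000, -0.8660).
Slope in that direction = a·(-0.5000) + b·(-0.8660) = 0.49727.
Apparent dip = arctan|0.49727| = 26.4° (true dip is 29.1°, so apparent ≤ true as expected).

26.4°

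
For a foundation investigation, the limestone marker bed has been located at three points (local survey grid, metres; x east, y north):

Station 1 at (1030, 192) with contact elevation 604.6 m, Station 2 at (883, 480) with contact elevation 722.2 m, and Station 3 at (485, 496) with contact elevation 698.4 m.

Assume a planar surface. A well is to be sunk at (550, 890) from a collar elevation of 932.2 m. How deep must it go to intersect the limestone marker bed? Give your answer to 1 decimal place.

Let the plane be z = a·x + b·y + c.
Station 2−Station 1: −147a + 288b = 117.6;  Station 3−Station 1: −545a + 304b = 93.8.
Solving gives a = 0.077811, b = 0.448049.
Then c = 604.6 − a·1030 − b·192 = 438.43.
At (550, 890): z_contact = 42.80 + 398.76 + 438.43 = 879.99 m.
Depth below ground = 932.2 − 879.99 = 52.2 m.

52.2 m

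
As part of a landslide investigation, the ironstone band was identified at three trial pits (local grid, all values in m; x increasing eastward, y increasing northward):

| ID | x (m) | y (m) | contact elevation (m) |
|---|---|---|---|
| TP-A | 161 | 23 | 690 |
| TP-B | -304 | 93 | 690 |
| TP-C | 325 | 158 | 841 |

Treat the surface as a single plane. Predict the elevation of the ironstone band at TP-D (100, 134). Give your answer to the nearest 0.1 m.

Let the plane be z = a·x + b·y + c.
TP-B−TP-A: −465a + 70b = 0;  TP-C−TP-A: 164a + 135b = 151.
Solving gives a = 0.14235, b = 0.94559.
Then c = 690 − a·161 − b·23 = 645.33.
At (100, 134): z = 14.2 + 126.7 + 645.33 = 786.3 m.

786.3 m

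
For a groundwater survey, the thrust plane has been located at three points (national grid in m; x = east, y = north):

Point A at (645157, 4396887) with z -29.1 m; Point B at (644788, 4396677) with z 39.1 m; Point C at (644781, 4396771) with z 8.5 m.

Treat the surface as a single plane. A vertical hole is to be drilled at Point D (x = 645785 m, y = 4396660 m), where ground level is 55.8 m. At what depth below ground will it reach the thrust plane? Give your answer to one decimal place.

Let the plane be z = a·x + b·y + c.
Point B−Point A: −369a − 210b = 68.2;  Point C−Point A: −376a − 116b = 37.6.
Solving gives a = 0.000420400, b = −0.325500608.
Then c = -29.1 − a·645157 − b·4396887 = 1430889.07.
At (645785, 4396660): z_contact = 271.49 − 1431115.51 + 1430889.07 = 45.05 m.
Depth below ground = 55.8 − 45.05 = 10.7 m.

10.7 m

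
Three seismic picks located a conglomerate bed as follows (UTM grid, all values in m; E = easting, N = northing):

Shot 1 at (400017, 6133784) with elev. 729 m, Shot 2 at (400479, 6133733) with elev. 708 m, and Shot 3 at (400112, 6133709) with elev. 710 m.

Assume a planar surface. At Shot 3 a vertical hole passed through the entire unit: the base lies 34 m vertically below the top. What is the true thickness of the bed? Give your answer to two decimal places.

33.15 m

Two edge vectors: Shot 1→Shot 2 = (462, -51, -21), Shot 1→Shot 3 = (95, -75, -19).
Normal n = (Shot 1→Shot 2) × (Shot 1→Shot 3) = (-606, 6783, -29805).
So ∂z/∂E = −n_x/n_z = −0.02033 and ∂z/∂N = −n_y/n_z = 0.22758.
|∇z| = √(a²+b²) = 0.22849, so dip δ = arctan(0.22849) = 12.87°.
True thickness = vertical thickness × cos δ = 34 × cos 12.87° = 33.15 m.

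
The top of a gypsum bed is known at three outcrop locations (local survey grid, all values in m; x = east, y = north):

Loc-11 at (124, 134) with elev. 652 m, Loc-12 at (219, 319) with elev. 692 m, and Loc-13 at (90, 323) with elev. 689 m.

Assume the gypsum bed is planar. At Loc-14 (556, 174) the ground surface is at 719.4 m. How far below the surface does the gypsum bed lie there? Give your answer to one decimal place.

Two edge vectors: Loc-11→Loc-12 = (95, 185, 40), Loc-11→Loc-13 = (-34, 189, 37).
Normal n = (Loc-11→Loc-12) × (Loc-11→Loc-13) = (-715, -4875, 24245).
So ∂z/∂x = −n_x/n_z = 0.02949 and ∂z/∂y = −n_y/n_z = 0.20107.
Intercept c from Loc-11: 652 − 3.66 − 26.94 = 621.40.
At (556, 174): z_contact = 16.40 + 34.99 + 621.40 = 672.78 m.
Depth below ground = 719.4 − 672.78 = 46.6 m.

46.6 m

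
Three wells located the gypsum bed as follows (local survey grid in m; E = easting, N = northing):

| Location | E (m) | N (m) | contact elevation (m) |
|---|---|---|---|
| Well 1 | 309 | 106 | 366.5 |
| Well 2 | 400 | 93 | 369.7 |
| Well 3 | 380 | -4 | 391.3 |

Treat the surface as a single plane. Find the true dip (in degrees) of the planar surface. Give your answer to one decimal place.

12.6°

Two edge vectors: Well 1→Well 2 = (91, -13, 3.2), Well 1→Well 3 = (71, -110, 24.8).
Normal n = (Well 1→Well 2) × (Well 1→Well 3) = (29.6, -2029.6, -9087).
So ∂z/∂E = −n_x/n_z = 0.00326 and ∂z/∂N = −n_y/n_z = −0.22335.
Gradient magnitude |∇z| = √(a² + b²) = √(0.00001 + 0.04989) = 0.22338.
True dip = arctan(0.22338) = 12.6°, dipping toward N (azimuth ≈ 359°).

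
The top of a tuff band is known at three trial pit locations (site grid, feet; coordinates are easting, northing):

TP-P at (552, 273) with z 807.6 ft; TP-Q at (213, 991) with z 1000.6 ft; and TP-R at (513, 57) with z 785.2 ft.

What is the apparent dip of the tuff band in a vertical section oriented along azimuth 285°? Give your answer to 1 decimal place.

15.8°

Two edge vectors: TP-P→TP-Q = (-339, 718, 193), TP-P→TP-R = (-39, -216, -22.4).
Normal n = (TP-P→TP-Q) × (TP-P→TP-R) = (25604.8, -15120.6, 101226).
So ∂z/∂easting = −n_x/n_z = −0.25295 and ∂z/∂northing = −n_y/n_z = 0.14937.
Unit vector along 285° is (sin 285°, cos 285°) = (-0.9659, 0.2588).
Slope in that direction = a·(-0.9659) + b·(0.2588) = 0.28299.
Apparent dip = arctan|0.28299| = 15.8° (true dip is 16.4°, so apparent ≤ true as expected).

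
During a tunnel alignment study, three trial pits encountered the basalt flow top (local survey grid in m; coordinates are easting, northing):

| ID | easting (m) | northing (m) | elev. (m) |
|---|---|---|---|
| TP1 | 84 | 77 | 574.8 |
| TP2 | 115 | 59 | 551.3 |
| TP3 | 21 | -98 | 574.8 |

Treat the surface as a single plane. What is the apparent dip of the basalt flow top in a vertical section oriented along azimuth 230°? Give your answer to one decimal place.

Let the plane be z = a·easting + b·northing + c.
TP2−TP1: 31a − 18b = −23.5;  TP3−TP1: −63a − 175b = 0.
Solving gives a = −0.62700, b = 0.22572.
Unit vector along 230° is (sin 230°, cos 230°) = (-0.7660, -0.6428).
Slope in that direction = a·(-0.7660) + b·(-0.6428) = 0.33522.
Apparent dip = arctan|0.33522| = 18.5° (true dip is 33.7°, so apparent ≤ true as expected).

18.5°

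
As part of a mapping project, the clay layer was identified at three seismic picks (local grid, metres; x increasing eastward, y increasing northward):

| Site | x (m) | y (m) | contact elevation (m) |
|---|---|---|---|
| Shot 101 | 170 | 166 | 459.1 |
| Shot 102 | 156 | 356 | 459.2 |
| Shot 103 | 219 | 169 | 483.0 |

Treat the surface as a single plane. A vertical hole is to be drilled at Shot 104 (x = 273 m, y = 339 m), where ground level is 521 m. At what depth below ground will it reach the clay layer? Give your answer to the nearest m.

6 m

Let the plane be z = a·x + b·y + c.
Shot 102−Shot 101: −14a + 190b = 0.1;  Shot 103−Shot 101: 49a + 3b = 23.9.
Solving gives a = 0.48553, b = 0.03630.
Then c = 459.1 − a·170 − b·166 = 370.53.
At (273, 339): z_contact = 132.6 + 12.3 + 370.53 = 515.4 m.
Depth below ground = 521 − 515.4 = 6 m.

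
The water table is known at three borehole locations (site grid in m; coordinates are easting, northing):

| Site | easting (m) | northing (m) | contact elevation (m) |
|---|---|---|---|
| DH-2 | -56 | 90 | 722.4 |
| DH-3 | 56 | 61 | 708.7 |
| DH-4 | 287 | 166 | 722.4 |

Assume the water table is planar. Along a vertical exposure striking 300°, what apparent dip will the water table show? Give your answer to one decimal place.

Two edge vectors: DH-2→DH-3 = (112, -29, -13.7), DH-2→DH-4 = (343, 76, 0).
Normal n = (DH-2→DH-3) × (DH-2→DH-4) = (1041.2, -4699.1, 18459).
So ∂z/∂easting = −n_x/n_z = −0.05641 and ∂z/∂northing = −n_y/n_z = 0.25457.
Unit vector along 300° is (sin 300°, cos 300°) = (-0.8660, 0.5000).
Slope in that direction = a·(-0.8660) + b·(0.5000) = 0.17613.
Apparent dip = arctan|0.17613| = 10.0° (true dip is 14.6°, so apparent ≤ true as expected).

10.0°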